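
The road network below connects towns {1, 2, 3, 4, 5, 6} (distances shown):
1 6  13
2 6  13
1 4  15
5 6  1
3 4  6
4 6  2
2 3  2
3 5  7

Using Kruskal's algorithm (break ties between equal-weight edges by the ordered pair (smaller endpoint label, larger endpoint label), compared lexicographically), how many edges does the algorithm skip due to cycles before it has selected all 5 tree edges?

Sort edges by weight, then run Kruskal:
5 6 (1): add — endpoints in different components.
2 3 (2): add — endpoints in different components.
4 6 (2): add — endpoints in different components.
3 4 (6): add — endpoints in different components.
3 5 (7): skip — 3 and 5 already connected.
1 6 (13): add — endpoints in different components.
Edges rejected before the tree was complete: 1.

1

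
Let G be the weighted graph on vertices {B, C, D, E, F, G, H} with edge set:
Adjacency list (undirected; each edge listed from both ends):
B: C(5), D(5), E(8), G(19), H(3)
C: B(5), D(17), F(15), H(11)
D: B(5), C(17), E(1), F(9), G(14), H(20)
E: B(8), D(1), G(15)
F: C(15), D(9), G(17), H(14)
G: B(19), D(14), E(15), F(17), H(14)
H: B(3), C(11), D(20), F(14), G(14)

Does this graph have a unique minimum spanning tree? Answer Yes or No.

No

Kruskal: consider edges lightest-first.
D E (1): add — endpoints in different components.
B H (3): add — endpoints in different components.
B C (5): add — endpoints in different components.
B D (5): add — endpoints in different components.
B E (8): skip — B and E already connected.
D F (9): add — endpoints in different components.
C H (11): skip — C and H already connected.
D G (14): add — endpoints in different components.
Non-tree edge G H has weight 14, equal to the heaviest edge on its tree cycle — swapping gives another MST of the same weight. Not unique.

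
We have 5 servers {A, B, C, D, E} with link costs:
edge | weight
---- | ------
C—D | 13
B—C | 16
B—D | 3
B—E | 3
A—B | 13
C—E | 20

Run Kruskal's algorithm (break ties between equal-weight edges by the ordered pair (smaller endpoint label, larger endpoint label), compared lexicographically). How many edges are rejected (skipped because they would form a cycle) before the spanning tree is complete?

0

Sort edges by weight, then run Kruskal:
B—D (3): add — endpoints in different components.
B—E (3): add — endpoints in different components.
A—B (13): add — endpoints in different components.
C—D (13): add — endpoints in different components.
Edges rejected before the tree was complete: 0.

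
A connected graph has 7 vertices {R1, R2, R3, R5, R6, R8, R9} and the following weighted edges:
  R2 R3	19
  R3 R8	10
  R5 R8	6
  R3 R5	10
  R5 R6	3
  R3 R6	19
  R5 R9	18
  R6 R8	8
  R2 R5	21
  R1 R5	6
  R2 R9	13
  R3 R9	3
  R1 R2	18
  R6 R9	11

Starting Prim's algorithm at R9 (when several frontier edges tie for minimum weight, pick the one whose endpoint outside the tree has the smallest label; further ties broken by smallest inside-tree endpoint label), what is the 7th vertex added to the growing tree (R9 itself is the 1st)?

Prim's algorithm from R9:
Step 1: cheapest edge leaving the tree is R3 R9 (3); add R3.
Step 2: cheapest edge leaving the tree is R3 R5 (10); add R5.
Step 3: cheapest edge leaving the tree is R5 R6 (3); add R6.
Step 4: cheapest edge leaving the tree is R1 R5 (6); add R1.
Step 5: cheapest edge leaving the tree is R5 R8 (6); add R8.
Step 6: cheapest edge leaving the tree is R2 R9 (13); add R2.
Vertex order: R9, R3, R5, R6, R1, R8, R2. The 7th vertex is R2.

R2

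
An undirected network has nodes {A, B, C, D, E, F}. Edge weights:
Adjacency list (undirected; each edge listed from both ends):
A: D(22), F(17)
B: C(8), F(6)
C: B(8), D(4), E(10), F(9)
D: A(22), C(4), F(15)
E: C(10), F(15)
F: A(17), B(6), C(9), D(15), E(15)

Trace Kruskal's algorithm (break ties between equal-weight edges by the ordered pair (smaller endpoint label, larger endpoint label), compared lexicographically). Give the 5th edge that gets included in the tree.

Kruskal: consider edges lightest-first.
C-D (4): add — endpoints in different components.
B-F (6): add — endpoints in different components.
B-C (8): add — endpoints in different components.
C-F (9): skip — C and F already connected.
C-E (10): add — endpoints in different components.
D-F (15): skip — D and F already connected.
E-F (15): skip — E and F already connected.
A-F (17): add — endpoints in different components.
The 5th edge added is A-F.

A-F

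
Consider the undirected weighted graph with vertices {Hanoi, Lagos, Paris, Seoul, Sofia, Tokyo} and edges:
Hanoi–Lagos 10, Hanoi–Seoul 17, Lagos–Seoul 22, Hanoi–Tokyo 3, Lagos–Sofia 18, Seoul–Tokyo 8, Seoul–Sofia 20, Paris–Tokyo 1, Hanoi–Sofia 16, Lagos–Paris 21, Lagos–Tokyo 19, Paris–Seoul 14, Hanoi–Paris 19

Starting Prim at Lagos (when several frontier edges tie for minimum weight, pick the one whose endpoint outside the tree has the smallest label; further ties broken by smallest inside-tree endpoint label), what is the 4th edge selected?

Seoul-Tokyo

Prim, starting at Lagos.
Step 1: cheapest edge leaving the tree is Hanoi–Lagos (10); add Hanoi.
Step 2: cheapest edge leaving the tree is Hanoi–Tokyo (3); add Tokyo.
Step 3: cheapest edge leaving the tree is Paris–Tokyo (1); add Paris.
Step 4: cheapest edge leaving the tree is Seoul–Tokyo (8); add Seoul.
Step 5: cheapest edge leaving the tree is Hanoi–Sofia (16); add Sofia.
The 4th edge added is Seoul–Tokyo.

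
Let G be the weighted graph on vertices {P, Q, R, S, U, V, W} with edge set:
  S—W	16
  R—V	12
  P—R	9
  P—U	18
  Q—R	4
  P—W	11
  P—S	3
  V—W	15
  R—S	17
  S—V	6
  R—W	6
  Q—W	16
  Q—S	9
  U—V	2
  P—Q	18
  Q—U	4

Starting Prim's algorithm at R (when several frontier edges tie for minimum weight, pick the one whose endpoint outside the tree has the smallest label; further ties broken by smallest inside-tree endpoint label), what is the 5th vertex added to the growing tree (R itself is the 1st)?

S

Prim, starting at R.
Step 1: cheapest edge leaving the tree is Q—R (4); add Q.
Step 2: cheapest edge leaving the tree is Q—U (4); add U.
Step 3: cheapest edge leaving the tree is U—V (2); add V.
Step 4: cheapest edge leaving the tree is S—V (6); add S.
Step 5: cheapest edge leaving the tree is P—S (3); add P.
Step 6: cheapest edge leaving the tree is R—W (6); add W.
Vertex order: R, Q, U, V, S, P, W. The 5th vertex is S.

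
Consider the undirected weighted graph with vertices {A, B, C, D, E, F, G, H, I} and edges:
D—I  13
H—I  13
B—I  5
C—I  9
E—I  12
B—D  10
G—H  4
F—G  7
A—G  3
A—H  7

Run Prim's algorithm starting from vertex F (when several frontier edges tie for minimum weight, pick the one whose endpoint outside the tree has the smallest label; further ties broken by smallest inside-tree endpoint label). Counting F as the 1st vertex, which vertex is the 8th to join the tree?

Prim, starting at F.
Step 1: frontier [F—G 7] → take F—G (7); add G.
Step 2: frontier [A—G 3, G—H 4] → take A—G (3); add A.
Step 3: frontier [A—H 7, G—H 4] → take G—H (4); add H.
Step 4: frontier [H—I 13] → take H—I (13); add I.
Step 5: frontier [B—I 5, C—I 9, E—I 12, D—I 13] → take B—I (5); add B.
Step 6: frontier [B—D 10, C—I 9, E—I 12, D—I 13] → take C—I (9); add C.
Step 7: frontier [B—D 10, E—I 12, D—I 13] → take B—D (10); add D.
Step 8: frontier [E—I 12] → take E—I (12); add E.
Vertex order: F, G, A, H, I, B, C, D, E. The 8th vertex is D.

D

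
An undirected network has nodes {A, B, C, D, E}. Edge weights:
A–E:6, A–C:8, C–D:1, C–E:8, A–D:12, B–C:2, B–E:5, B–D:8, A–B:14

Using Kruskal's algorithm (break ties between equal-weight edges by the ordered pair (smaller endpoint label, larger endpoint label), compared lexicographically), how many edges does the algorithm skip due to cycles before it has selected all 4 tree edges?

0

Kruskal: consider edges lightest-first.
C–D (1): add. Components now {A} {B} {C,D} {E}
B–C (2): add. Components now {A} {B,C,D} {E}
B–E (5): add. Components now {A} {B,C,D,E}
A–E (6): add. Components now {A,B,C,D,E}
Edges rejected before the tree was complete: 0.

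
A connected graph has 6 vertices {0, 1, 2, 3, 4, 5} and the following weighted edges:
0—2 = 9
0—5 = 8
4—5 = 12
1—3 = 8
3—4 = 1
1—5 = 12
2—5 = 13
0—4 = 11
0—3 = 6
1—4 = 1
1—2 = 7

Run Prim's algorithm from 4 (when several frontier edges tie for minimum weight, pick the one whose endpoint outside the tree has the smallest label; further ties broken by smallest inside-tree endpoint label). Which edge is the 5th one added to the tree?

0-5

Grow the tree from 4 using Prim:
Step 1: cheapest edge leaving the tree is 1—4 (1); add 1.
Step 2: cheapest edge leaving the tree is 3—4 (1); add 3.
Step 3: cheapest edge leaving the tree is 0—3 (6); add 0.
Step 4: cheapest edge leaving the tree is 1—2 (7); add 2.
Step 5: cheapest edge leaving the tree is 0—5 (8); add 5.
The 5th edge added is 0—5.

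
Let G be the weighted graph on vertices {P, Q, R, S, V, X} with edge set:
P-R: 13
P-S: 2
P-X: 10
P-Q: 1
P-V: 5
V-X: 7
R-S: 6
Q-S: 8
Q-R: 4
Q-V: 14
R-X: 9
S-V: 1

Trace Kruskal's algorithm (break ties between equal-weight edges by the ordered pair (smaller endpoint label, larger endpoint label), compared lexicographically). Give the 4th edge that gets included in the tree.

Kruskal's algorithm — process edges by increasing weight (ties by edge label):
P-Q (1): add. Components now {P,Q} {V} {S} {R} {X}
S-V (1): add. Components now {P,Q} {S,V} {R} {X}
P-S (2): add. Components now {P,Q,S,V} {R} {X}
Q-R (4): add. Components now {P,Q,R,S,V} {X}
P-V (5): skip — P and V already connected.
R-S (6): skip — S and R already connected.
V-X (7): add. Components now {P,Q,R,S,V,X}
The 4th edge added is Q-R.

Q-R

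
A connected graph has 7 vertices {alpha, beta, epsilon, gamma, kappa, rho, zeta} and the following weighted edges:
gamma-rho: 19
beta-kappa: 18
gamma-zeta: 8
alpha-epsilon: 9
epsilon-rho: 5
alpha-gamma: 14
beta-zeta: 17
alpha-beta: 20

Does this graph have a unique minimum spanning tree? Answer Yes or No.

Kruskal: consider edges lightest-first.
epsilon-rho (5): add. Components now {epsilon,rho} {beta} {gamma} {alpha} {kappa} {zeta}
gamma-zeta (8): add. Components now {epsilon,rho} {beta} {gamma,zeta} {alpha} {kappa}
alpha-epsilon (9): add. Components now {alpha,epsilon,rho} {beta} {gamma,zeta} {kappa}
alpha-gamma (14): add. Components now {alpha,epsilon,gamma,rho,zeta} {beta} {kappa}
beta-zeta (17): add. Components now {alpha,beta,epsilon,gamma,rho,zeta} {kappa}
beta-kappa (18): add. Components now {alpha,beta,epsilon,gamma,kappa,rho,zeta}
Every non-tree edge has weight strictly greater than the heaviest edge on the tree path between its endpoints, so the MST is unique.

Yes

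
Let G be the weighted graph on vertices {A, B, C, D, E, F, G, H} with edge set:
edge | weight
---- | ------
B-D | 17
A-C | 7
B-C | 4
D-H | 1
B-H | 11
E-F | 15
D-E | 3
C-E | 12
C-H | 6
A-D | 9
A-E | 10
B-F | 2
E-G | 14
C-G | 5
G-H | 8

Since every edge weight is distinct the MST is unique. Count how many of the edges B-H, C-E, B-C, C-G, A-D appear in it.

2

Sort edges by weight, then run Kruskal:
D-H (1): add — endpoints in different components.
B-F (2): add — endpoints in different components.
D-E (3): add — endpoints in different components.
B-C (4): add — endpoints in different components.
C-G (5): add — endpoints in different components.
C-H (6): add — endpoints in different components.
A-C (7): add — endpoints in different components.
MST edge set: {D-H, B-F, D-E, B-C, C-G, C-H, A-C}.
Of the listed edges, {B-C, C-G} are in the MST → 2.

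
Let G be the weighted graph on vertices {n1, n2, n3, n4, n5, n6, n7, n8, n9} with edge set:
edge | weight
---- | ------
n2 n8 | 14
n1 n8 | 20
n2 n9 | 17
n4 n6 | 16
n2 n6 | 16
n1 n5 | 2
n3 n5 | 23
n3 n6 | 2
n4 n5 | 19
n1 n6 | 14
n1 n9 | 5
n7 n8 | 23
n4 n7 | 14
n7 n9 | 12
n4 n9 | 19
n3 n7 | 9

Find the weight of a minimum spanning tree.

Prim, starting at n1.
Step 1: cheapest edge leaving the tree is n1 n5 (2); add n5.
Step 2: cheapest edge leaving the tree is n1 n9 (5); add n9.
Step 3: cheapest edge leaving the tree is n7 n9 (12); add n7.
Step 4: cheapest edge leaving the tree is n3 n7 (9); add n3.
Step 5: cheapest edge leaving the tree is n3 n6 (2); add n6.
Step 6: cheapest edge leaving the tree is n4 n7 (14); add n4.
Step 7: cheapest edge leaving the tree is n2 n6 (16); add n2.
Step 8: cheapest edge leaving the tree is n2 n8 (14); add n8.
MST edges: n1 n5, n1 n9, n7 n9, n3 n7, n3 n6, n4 n7, n2 n6, n2 n8; total weight 2+5+12+9+2+14+16+14 = 74.

74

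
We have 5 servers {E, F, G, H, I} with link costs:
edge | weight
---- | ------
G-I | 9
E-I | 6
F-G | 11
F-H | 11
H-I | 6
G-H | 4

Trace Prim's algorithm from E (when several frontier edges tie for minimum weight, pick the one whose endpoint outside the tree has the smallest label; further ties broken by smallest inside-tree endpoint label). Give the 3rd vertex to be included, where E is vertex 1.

Prim, starting at E.
Step 1: frontier [E-I 6] → take E-I (6); add I.
Step 2: frontier [H-I 6, G-I 9] → take H-I (6); add H.
Step 3: frontier [G-H 4, F-H 11, G-I 9] → take G-H (4); add G.
Step 4: frontier [F-G 11, F-H 11] → take F-G (11); add F.
Vertex order: E, I, H, G, F. The 3rd vertex is H.

H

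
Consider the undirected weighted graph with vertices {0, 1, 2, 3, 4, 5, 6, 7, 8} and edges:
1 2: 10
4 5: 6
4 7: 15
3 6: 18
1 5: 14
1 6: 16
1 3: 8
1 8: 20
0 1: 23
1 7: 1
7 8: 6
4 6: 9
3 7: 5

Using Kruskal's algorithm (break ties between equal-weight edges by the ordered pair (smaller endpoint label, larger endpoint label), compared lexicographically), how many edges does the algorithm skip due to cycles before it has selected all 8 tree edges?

5

Kruskal's algorithm — process edges by increasing weight (ties by edge label):
1 7 (1): add — endpoints in different components.
3 7 (5): add — endpoints in different components.
4 5 (6): add — endpoints in different components.
7 8 (6): add — endpoints in different components.
1 3 (8): skip — 1 and 3 already connected.
4 6 (9): add — endpoints in different components.
1 2 (10): add — endpoints in different components.
1 5 (14): add — endpoints in different components.
4 7 (15): skip — 4 and 7 already connected.
1 6 (16): skip — 1 and 6 already connected.
3 6 (18): skip — 3 and 6 already connected.
1 8 (20): skip — 1 and 8 already connected.
0 1 (23): add — endpoints in different components.
Edges rejected before the tree was complete: 5.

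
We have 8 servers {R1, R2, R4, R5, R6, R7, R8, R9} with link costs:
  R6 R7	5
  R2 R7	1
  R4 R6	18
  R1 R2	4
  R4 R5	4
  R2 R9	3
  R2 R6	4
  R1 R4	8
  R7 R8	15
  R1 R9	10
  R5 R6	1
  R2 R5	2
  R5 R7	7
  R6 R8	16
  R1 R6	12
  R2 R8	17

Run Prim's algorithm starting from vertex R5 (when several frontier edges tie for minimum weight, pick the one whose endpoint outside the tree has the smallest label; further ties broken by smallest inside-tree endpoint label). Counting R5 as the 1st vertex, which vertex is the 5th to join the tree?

Grow the tree from R5 using Prim:
Step 1: cheapest edge leaving the tree is R5 R6 (1); add R6.
Step 2: cheapest edge leaving the tree is R2 R5 (2); add R2.
Step 3: cheapest edge leaving the tree is R2 R7 (1); add R7.
Step 4: cheapest edge leaving the tree is R2 R9 (3); add R9.
Step 5: cheapest edge leaving the tree is R1 R2 (4); add R1.
Step 6: cheapest edge leaving the tree is R4 R5 (4); add R4.
Step 7: cheapest edge leaving the tree is R7 R8 (15); add R8.
Vertex order: R5, R6, R2, R7, R9, R1, R4, R8. The 5th vertex is R9.

R9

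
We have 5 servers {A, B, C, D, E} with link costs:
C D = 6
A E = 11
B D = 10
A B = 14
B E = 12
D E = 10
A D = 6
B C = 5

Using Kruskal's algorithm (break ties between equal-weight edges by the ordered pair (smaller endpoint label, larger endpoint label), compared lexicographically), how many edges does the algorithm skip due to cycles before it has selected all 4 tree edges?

Kruskal: consider edges lightest-first.
B C (5): add. Components now {A} {B,C} {D} {E}
A D (6): add. Components now {A,D} {B,C} {E}
C D (6): add. Components now {A,B,C,D} {E}
B D (10): skip — B and D already connected.
D E (10): add. Components now {A,B,C,D,E}
Edges rejected before the tree was complete: 1.

1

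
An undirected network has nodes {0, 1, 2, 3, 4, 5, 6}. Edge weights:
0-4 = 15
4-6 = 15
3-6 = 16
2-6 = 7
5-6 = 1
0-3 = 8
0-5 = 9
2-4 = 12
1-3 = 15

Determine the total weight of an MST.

Prim's algorithm from 1:
Step 1: frontier [1-3 15] → take 1-3 (15); add 3.
Step 2: frontier [0-3 8, 3-6 16] → take 0-3 (8); add 0.
Step 3: frontier [0-5 9, 0-4 15, 3-6 16] → take 0-5 (9); add 5.
Step 4: frontier [0-4 15, 3-6 16, 5-6 1] → take 5-6 (1); add 6.
Step 5: frontier [0-4 15, 2-6 7, 4-6 15] → take 2-6 (7); add 2.
Step 6: frontier [0-4 15, 2-4 12, 4-6 15] → take 2-4 (12); add 4.
MST edges: 1-3, 0-3, 0-5, 5-6, 2-6, 2-4; total weight 15+8+9+1+7+12 = 52.

52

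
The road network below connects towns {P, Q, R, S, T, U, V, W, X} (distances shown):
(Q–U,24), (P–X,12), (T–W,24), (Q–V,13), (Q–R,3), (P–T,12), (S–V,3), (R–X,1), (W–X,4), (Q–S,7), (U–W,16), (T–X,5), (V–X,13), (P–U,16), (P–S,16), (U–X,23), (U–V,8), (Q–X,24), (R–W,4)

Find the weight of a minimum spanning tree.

43

Prim, starting at T.
Step 1: cheapest edge leaving the tree is T–X (5); add X.
Step 2: cheapest edge leaving the tree is R–X (1); add R.
Step 3: cheapest edge leaving the tree is Q–R (3); add Q.
Step 4: cheapest edge leaving the tree is R–W (4); add W.
Step 5: cheapest edge leaving the tree is Q–S (7); add S.
Step 6: cheapest edge leaving the tree is S–V (3); add V.
Step 7: cheapest edge leaving the tree is U–V (8); add U.
Step 8: cheapest edge leaving the tree is P–T (12); add P.
MST edges: T–X, R–X, Q–R, R–W, Q–S, S–V, U–V, P–T; total weight 5+1+3+4+7+3+8+12 = 43.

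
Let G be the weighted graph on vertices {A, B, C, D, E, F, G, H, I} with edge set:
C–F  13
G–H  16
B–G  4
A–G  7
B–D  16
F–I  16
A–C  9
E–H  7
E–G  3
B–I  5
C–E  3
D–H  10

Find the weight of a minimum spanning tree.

52

Grow the tree from G using Prim:
Step 1: frontier [E–G 3, B–G 4, A–G 7, G–H 16] → take E–G (3); add E.
Step 2: frontier [C–E 3, E–H 7, B–G 4, A–G 7, G–H 16] → take C–E (3); add C.
Step 3: frontier [A–C 9, C–F 13, E–H 7, B–G 4, A–G 7, G–H 16] → take B–G (4); add B.
Step 4: frontier [B–I 5, B–D 16, A–C 9, C–F 13, E–H 7, A–G 7, G–H 16] → take B–I (5); add I.
Step 5: frontier [B–D 16, A–C 9, C–F 13, E–H 7, A–G 7, G–H 16, F–I 16] → take A–G (7); add A.
Step 6: frontier [B–D 16, C–F 13, E–H 7, G–H 16, F–I 16] → take E–H (7); add H.
Step 7: frontier [B–D 16, C–F 13, D–H 10, F–I 16] → take D–H (10); add D.
Step 8: frontier [C–F 13, F–I 16] → take C–F (13); add F.
MST edges: E–G, C–E, B–G, B–I, A–G, E–H, D–H, C–F; total weight 3+3+4+5+7+7+10+13 = 52.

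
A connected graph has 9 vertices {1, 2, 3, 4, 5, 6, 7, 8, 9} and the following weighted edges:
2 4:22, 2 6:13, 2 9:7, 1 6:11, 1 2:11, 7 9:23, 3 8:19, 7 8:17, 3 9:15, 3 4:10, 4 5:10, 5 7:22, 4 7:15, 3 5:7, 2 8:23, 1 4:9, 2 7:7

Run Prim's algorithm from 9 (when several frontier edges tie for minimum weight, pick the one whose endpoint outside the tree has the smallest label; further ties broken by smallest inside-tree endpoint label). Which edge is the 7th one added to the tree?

Prim, starting at 9.
Step 1: cheapest edge leaving the tree is 2 9 (7); add 2.
Step 2: cheapest edge leaving the tree is 2 7 (7); add 7.
Step 3: cheapest edge leaving the tree is 1 2 (11); add 1.
Step 4: cheapest edge leaving the tree is 1 4 (9); add 4.
Step 5: cheapest edge leaving the tree is 3 4 (10); add 3.
Step 6: cheapest edge leaving the tree is 3 5 (7); add 5.
Step 7: cheapest edge leaving the tree is 1 6 (11); add 6.
Step 8: cheapest edge leaving the tree is 7 8 (17); add 8.
The 7th edge added is 1 6.

1-6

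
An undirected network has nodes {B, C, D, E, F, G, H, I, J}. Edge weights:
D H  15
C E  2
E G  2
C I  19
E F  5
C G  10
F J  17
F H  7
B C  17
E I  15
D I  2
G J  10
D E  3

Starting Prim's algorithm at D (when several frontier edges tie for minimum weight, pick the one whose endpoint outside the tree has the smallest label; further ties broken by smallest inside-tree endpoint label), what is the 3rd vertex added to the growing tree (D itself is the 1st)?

E

Prim, starting at D.
Step 1: cheapest edge leaving the tree is D I (2); add I.
Step 2: cheapest edge leaving the tree is D E (3); add E.
Step 3: cheapest edge leaving the tree is C E (2); add C.
Step 4: cheapest edge leaving the tree is E G (2); add G.
Step 5: cheapest edge leaving the tree is E F (5); add F.
Step 6: cheapest edge leaving the tree is F H (7); add H.
Step 7: cheapest edge leaving the tree is G J (10); add J.
Step 8: cheapest edge leaving the tree is B C (17); add B.
Vertex order: D, I, E, C, G, F, H, J, B. The 3rd vertex is E.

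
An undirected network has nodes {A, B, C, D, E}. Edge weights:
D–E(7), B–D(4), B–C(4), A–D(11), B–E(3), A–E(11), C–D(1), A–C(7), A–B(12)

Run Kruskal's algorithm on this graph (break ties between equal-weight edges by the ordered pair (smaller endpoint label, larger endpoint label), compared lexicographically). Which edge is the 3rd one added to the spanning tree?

Sort edges by weight, then run Kruskal:
C–D (1): add. Components now {A} {B} {C,D} {E}
B–E (3): add. Components now {A} {B,E} {C,D}
B–C (4): add. Components now {A} {B,C,D,E}
B–D (4): skip — B and D already connected.
A–C (7): add. Components now {A,B,C,D,E}
The 3rd edge added is B–C.

B-C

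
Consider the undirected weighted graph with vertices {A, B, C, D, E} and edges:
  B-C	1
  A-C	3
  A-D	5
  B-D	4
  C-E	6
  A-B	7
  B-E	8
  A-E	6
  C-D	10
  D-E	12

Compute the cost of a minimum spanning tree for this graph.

Grow the tree from C using Prim:
Step 1: cheapest edge leaving the tree is B-C (1); add B.
Step 2: cheapest edge leaving the tree is A-C (3); add A.
Step 3: cheapest edge leaving the tree is B-D (4); add D.
Step 4: cheapest edge leaving the tree is A-E (6); add E.
MST edges: B-C, A-C, B-D, A-E; total weight 1+3+4+6 = 14.

14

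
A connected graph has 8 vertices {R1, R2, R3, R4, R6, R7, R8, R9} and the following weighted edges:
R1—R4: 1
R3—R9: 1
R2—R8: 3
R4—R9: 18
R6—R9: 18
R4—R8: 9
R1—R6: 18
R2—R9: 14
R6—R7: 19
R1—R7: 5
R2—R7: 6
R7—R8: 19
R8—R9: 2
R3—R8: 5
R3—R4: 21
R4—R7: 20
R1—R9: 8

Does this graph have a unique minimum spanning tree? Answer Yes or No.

No

Kruskal: consider edges lightest-first.
R1—R4 (1): add — endpoints in different components.
R3—R9 (1): add — endpoints in different components.
R8—R9 (2): add — endpoints in different components.
R2—R8 (3): add — endpoints in different components.
R1—R7 (5): add — endpoints in different components.
R3—R8 (5): skip — R8 and R3 already connected.
R2—R7 (6): add — endpoints in different components.
R1—R9 (8): skip — R9 and R1 already connected.
R4—R8 (9): skip — R4 and R8 already connected.
R2—R9 (14): skip — R9 and R2 already connected.
R1—R6 (18): add — endpoints in different components.
Non-tree edge R6—R9 has weight 18, equal to the heaviest edge on its tree cycle — swapping gives another MST of the same weight. Not unique.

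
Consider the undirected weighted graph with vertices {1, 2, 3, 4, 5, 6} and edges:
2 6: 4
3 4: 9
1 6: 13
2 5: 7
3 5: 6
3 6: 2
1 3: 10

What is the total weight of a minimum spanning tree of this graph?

31

Kruskal: consider edges lightest-first.
3 6 (2): add. Components now {1} {2} {3,6} {4} {5}
2 6 (4): add. Components now {1} {2,3,6} {4} {5}
3 5 (6): add. Components now {1} {2,3,5,6} {4}
2 5 (7): skip — 2 and 5 already connected.
3 4 (9): add. Components now {1} {2,3,4,5,6}
1 3 (10): add. Components now {1,2,3,4,5,6}
MST edges: 3 6, 2 6, 3 5, 3 4, 1 3; total weight 2+4+6+9+10 = 31.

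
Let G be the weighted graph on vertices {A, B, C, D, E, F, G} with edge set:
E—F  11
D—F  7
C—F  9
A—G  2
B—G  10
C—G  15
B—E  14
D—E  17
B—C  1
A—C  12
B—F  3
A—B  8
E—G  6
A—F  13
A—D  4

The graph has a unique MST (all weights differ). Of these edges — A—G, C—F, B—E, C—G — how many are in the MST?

Kruskal's algorithm — process edges by increasing weight (ties by edge label):
B—C (1): add — endpoints in different components.
A—G (2): add — endpoints in different components.
B—F (3): add — endpoints in different components.
A—D (4): add — endpoints in different components.
E—G (6): add — endpoints in different components.
D—F (7): add — endpoints in different components.
MST edge set: {B—C, A—G, B—F, A—D, E—G, D—F}.
Of the listed edges, {A—G} are in the MST → 1.

1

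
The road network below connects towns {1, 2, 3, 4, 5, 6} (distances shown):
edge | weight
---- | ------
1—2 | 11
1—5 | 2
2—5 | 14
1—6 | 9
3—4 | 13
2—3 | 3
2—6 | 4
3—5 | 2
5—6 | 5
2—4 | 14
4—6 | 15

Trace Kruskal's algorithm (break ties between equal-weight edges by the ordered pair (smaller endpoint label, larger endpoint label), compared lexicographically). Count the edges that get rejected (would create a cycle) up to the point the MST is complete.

3

Sort edges by weight, then run Kruskal:
1—5 (2): add — endpoints in different components.
3—5 (2): add — endpoints in different components.
2—3 (3): add — endpoints in different components.
2—6 (4): add — endpoints in different components.
5—6 (5): skip — 5 and 6 already connected.
1—6 (9): skip — 1 and 6 already connected.
1—2 (11): skip — 1 and 2 already connected.
3—4 (13): add — endpoints in different components.
Edges rejected before the tree was complete: 3.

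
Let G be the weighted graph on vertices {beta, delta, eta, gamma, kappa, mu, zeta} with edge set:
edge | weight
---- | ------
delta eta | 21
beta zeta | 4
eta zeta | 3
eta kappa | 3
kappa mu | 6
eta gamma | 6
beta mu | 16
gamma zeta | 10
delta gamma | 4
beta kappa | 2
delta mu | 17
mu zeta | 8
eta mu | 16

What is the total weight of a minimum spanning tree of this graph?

Kruskal's algorithm — process edges by increasing weight (ties by edge label):
beta kappa (2): add — endpoints in different components.
eta kappa (3): add — endpoints in different components.
eta zeta (3): add — endpoints in different components.
beta zeta (4): skip — zeta and beta already connected.
delta gamma (4): add — endpoints in different components.
eta gamma (6): add — endpoints in different components.
kappa mu (6): add — endpoints in different components.
MST edges: beta kappa, eta kappa, eta zeta, delta gamma, eta gamma, kappa mu; total weight 2+3+3+4+6+6 = 24.

24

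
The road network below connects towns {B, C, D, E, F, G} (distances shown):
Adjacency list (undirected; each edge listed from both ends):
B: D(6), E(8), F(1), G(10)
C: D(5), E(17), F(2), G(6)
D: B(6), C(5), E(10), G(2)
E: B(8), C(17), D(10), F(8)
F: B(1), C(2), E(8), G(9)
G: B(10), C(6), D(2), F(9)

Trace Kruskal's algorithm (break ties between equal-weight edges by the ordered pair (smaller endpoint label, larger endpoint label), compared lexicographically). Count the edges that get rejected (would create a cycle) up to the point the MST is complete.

2

Kruskal: consider edges lightest-first.
B F (1): add. Components now {B,F} {C} {D} {E} {G}
C F (2): add. Components now {B,C,F} {D} {E} {G}
D G (2): add. Components now {B,C,F} {D,G} {E}
C D (5): add. Components now {B,C,D,F,G} {E}
B D (6): skip — B and D already connected.
C G (6): skip — C and G already connected.
B E (8): add. Components now {B,C,D,E,F,G}
Edges rejected before the tree was complete: 2.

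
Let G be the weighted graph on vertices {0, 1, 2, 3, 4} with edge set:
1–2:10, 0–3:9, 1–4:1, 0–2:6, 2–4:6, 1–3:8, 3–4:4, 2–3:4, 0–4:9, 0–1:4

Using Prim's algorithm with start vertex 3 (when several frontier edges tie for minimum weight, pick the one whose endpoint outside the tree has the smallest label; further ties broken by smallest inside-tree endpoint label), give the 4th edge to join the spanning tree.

0-1

Prim's algorithm from 3:
Step 1: frontier [2–3 4, 3–4 4, 1–3 8, 0–3 9] → take 2–3 (4); add 2.
Step 2: frontier [0–2 6, 2–4 6, 1–2 10, 3–4 4, 1–3 8, 0–3 9] → take 3–4 (4); add 4.
Step 3: frontier [0–2 6, 1–2 10, 1–3 8, 0–3 9, 1–4 1, 0–4 9] → take 1–4 (1); add 1.
Step 4: frontier [0–1 4, 0–2 6, 0–3 9, 0–4 9] → take 0–1 (4); add 0.
The 4th edge added is 0–1.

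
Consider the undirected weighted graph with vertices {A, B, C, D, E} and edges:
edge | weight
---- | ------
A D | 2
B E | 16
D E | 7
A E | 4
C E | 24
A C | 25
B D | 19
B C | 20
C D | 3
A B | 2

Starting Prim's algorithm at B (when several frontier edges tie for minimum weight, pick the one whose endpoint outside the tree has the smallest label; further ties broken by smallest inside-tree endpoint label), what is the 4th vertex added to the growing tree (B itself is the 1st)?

C

Grow the tree from B using Prim:
Step 1: frontier [A B 2, B E 16, B D 19, B C 20] → take A B (2); add A.
Step 2: frontier [A D 2, A E 4, A C 25, B E 16, B D 19, B C 20] → take A D (2); add D.
Step 3: frontier [A E 4, A C 25, B E 16, B C 20, C D 3, D E 7] → take C D (3); add C.
Step 4: frontier [A E 4, B E 16, C E 24, D E 7] → take A E (4); add E.
Vertex order: B, A, D, C, E. The 4th vertex is C.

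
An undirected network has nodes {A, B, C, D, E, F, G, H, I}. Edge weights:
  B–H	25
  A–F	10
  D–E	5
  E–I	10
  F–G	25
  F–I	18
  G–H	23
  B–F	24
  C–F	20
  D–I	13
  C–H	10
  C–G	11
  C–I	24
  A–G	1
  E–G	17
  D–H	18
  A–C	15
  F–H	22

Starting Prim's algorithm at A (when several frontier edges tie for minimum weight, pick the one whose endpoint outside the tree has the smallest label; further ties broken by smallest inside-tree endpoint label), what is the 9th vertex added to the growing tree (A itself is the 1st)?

B

Prim's algorithm from A:
Step 1: cheapest edge leaving the tree is A–G (1); add G.
Step 2: cheapest edge leaving the tree is A–F (10); add F.
Step 3: cheapest edge leaving the tree is C–G (11); add C.
Step 4: cheapest edge leaving the tree is C–H (10); add H.
Step 5: cheapest edge leaving the tree is E–G (17); add E.
Step 6: cheapest edge leaving the tree is D–E (5); add D.
Step 7: cheapest edge leaving the tree is E–I (10); add I.
Step 8: cheapest edge leaving the tree is B–F (24); add B.
Vertex order: A, G, F, C, H, E, D, I, B. The 9th vertex is B.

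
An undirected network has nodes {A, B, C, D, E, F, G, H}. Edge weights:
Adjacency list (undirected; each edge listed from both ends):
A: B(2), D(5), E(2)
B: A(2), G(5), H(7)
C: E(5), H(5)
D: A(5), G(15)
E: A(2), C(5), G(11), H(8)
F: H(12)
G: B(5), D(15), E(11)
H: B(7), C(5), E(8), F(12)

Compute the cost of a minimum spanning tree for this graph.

36

Grow the tree from H using Prim:
Step 1: frontier [C–H 5, B–H 7, E–H 8, F–H 12] → take C–H (5); add C.
Step 2: frontier [C–E 5, B–H 7, E–H 8, F–H 12] → take C–E (5); add E.
Step 3: frontier [A–E 2, E–G 11, B–H 7, F–H 12] → take A–E (2); add A.
Step 4: frontier [A–B 2, A–D 5, E–G 11, B–H 7, F–H 12] → take A–B (2); add B.
Step 5: frontier [A–D 5, B–G 5, E–G 11, F–H 12] → take A–D (5); add D.
Step 6: frontier [B–G 5, D–G 15, E–G 11, F–H 12] → take B–G (5); add G.
Step 7: frontier [F–H 12] → take F–H (12); add F.
MST edges: C–H, C–E, A–E, A–B, A–D, B–G, F–H; total weight 5+5+2+2+5+5+12 = 36.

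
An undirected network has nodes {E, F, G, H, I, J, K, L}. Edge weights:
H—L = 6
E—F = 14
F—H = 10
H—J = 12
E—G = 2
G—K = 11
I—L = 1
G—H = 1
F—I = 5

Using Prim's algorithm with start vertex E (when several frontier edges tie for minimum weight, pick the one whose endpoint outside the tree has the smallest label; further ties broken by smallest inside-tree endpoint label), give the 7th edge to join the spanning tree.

H-J

Prim's algorithm from E:
Step 1: frontier [E—G 2, E—F 14] → take E—G (2); add G.
Step 2: frontier [E—F 14, G—H 1, G—K 11] → take G—H (1); add H.
Step 3: frontier [E—F 14, G—K 11, H—L 6, F—H 10, H—J 12] → take H—L (6); add L.
Step 4: frontier [E—F 14, G—K 11, F—H 10, H—J 12, I—L 1] → take I—L (1); add I.
Step 5: frontier [E—F 14, G—K 11, F—H 10, H—J 12, F—I 5] → take F—I (5); add F.
Step 6: frontier [G—K 11, H—J 12] → take G—K (11); add K.
Step 7: frontier [H—J 12] → take H—J (12); add J.
The 7th edge added is H—J.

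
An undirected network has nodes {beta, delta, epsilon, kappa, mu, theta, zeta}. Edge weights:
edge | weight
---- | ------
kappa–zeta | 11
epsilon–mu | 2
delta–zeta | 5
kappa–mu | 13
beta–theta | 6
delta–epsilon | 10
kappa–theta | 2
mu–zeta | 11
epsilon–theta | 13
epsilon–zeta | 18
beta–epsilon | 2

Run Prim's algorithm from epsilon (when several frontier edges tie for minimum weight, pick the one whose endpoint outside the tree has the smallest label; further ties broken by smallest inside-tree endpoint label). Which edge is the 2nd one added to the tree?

epsilon-mu

Prim's algorithm from epsilon:
Step 1: cheapest edge leaving the tree is beta–epsilon (2); add beta.
Step 2: cheapest edge leaving the tree is epsilon–mu (2); add mu.
Step 3: cheapest edge leaving the tree is beta–theta (6); add theta.
Step 4: cheapest edge leaving the tree is kappa–theta (2); add kappa.
Step 5: cheapest edge leaving the tree is delta–epsilon (10); add delta.
Step 6: cheapest edge leaving the tree is delta–zeta (5); add zeta.
The 2nd edge added is epsilon–mu.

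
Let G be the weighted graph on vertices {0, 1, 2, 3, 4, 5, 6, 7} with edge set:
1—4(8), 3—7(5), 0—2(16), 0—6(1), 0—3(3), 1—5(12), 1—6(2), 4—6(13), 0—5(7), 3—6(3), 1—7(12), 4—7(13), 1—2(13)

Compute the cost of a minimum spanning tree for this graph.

Prim, starting at 3.
Step 1: frontier [0—3 3, 3—6 3, 3—7 5] → take 0—3 (3); add 0.
Step 2: frontier [0—6 1, 0—5 7, 0—2 16, 3—6 3, 3—7 5] → take 0—6 (1); add 6.
Step 3: frontier [0—5 7, 0—2 16, 3—7 5, 1—6 2, 4—6 13] → take 1—6 (2); add 1.
Step 4: frontier [0—5 7, 0—2 16, 1—4 8, 1—5 12, 1—7 12, 1—2 13, 3—7 5, 4—6 13] → take 3—7 (5); add 7.
Step 5: frontier [0—5 7, 0—2 16, 1—4 8, 1—5 12, 1—2 13, 4—6 13, 4—7 13] → take 0—5 (7); add 5.
Step 6: frontier [0—2 16, 1—4 8, 1—2 13, 4—6 13, 4—7 13] → take 1—4 (8); add 4.
Step 7: frontier [0—2 16, 1—2 13] → take 1—2 (13); add 2.
MST edges: 0—3, 0—6, 1—6, 3—7, 0—5, 1—4, 1—2; total weight 3+1+2+5+7+8+13 = 39.

39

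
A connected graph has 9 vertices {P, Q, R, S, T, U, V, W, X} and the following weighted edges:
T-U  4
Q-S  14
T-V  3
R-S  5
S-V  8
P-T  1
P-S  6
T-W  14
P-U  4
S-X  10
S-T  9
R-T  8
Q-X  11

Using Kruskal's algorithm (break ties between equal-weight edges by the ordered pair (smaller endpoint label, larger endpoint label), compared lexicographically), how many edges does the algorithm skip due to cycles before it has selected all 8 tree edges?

5

Kruskal: consider edges lightest-first.
P-T (1): add — endpoints in different components.
T-V (3): add — endpoints in different components.
P-U (4): add — endpoints in different components.
T-U (4): skip — U and T already connected.
R-S (5): add — endpoints in different components.
P-S (6): add — endpoints in different components.
R-T (8): skip — R and T already connected.
S-V (8): skip — S and V already connected.
S-T (9): skip — S and T already connected.
S-X (10): add — endpoints in different components.
Q-X (11): add — endpoints in different components.
Q-S (14): skip — S and Q already connected.
T-W (14): add — endpoints in different components.
Edges rejected before the tree was complete: 5.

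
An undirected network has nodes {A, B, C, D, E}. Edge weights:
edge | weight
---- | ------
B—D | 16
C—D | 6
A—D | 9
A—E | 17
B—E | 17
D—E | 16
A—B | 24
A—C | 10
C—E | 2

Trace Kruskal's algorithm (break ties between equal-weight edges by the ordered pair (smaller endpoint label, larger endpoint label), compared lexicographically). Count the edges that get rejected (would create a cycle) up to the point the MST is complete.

1

Sort edges by weight, then run Kruskal:
C—E (2): add. Components now {A} {B} {C,E} {D}
C—D (6): add. Components now {A} {B} {C,D,E}
A—D (9): add. Components now {A,C,D,E} {B}
A—C (10): skip — A and C already connected.
B—D (16): add. Components now {A,B,C,D,E}
Edges rejected before the tree was complete: 1.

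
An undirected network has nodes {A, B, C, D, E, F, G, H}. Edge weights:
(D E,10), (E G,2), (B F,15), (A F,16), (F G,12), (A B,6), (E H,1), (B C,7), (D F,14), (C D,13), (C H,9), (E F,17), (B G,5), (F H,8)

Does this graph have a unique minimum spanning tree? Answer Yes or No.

Kruskal: consider edges lightest-first.
E H (1): add — endpoints in different components.
E G (2): add — endpoints in different components.
B G (5): add — endpoints in different components.
A B (6): add — endpoints in different components.
B C (7): add — endpoints in different components.
F H (8): add — endpoints in different components.
C H (9): skip — C and H already connected.
D E (10): add — endpoints in different components.
Every non-tree edge has weight strictly greater than the heaviest edge on the tree path between its endpoints, so the MST is unique.

Yes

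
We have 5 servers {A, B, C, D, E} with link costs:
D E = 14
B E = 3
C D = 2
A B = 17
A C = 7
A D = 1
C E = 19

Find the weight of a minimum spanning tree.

Prim's algorithm from A:
Step 1: cheapest edge leaving the tree is A D (1); add D.
Step 2: cheapest edge leaving the tree is C D (2); add C.
Step 3: cheapest edge leaving the tree is D E (14); add E.
Step 4: cheapest edge leaving the tree is B E (3); add B.
MST edges: A D, C D, D E, B E; total weight 1+2+14+3 = 20.

20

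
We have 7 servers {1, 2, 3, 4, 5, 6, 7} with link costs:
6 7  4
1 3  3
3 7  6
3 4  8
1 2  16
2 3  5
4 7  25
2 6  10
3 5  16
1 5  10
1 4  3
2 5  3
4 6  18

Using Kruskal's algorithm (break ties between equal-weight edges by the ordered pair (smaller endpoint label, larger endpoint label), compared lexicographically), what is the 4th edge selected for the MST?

6-7

Sort edges by weight, then run Kruskal:
1 3 (3): add — endpoints in different components.
1 4 (3): add — endpoints in different components.
2 5 (3): add — endpoints in different components.
6 7 (4): add — endpoints in different components.
2 3 (5): add — endpoints in different components.
3 7 (6): add — endpoints in different components.
The 4th edge added is 6 7.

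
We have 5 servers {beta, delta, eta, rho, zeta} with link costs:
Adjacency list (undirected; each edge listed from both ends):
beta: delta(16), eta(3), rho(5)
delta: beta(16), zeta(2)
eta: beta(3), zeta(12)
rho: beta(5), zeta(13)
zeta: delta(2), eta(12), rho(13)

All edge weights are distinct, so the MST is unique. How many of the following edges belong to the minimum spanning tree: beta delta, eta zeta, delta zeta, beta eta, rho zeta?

Kruskal's algorithm — process edges by increasing weight (ties by edge label):
delta zeta (2): add. Components now {beta} {delta,zeta} {eta} {rho}
beta eta (3): add. Components now {beta,eta} {delta,zeta} {rho}
beta rho (5): add. Components now {beta,eta,rho} {delta,zeta}
eta zeta (12): add. Components now {beta,delta,eta,rho,zeta}
MST edge set: {delta zeta, beta eta, beta rho, eta zeta}.
Of the listed edges, {eta zeta, delta zeta, beta eta} are in the MST → 3.

3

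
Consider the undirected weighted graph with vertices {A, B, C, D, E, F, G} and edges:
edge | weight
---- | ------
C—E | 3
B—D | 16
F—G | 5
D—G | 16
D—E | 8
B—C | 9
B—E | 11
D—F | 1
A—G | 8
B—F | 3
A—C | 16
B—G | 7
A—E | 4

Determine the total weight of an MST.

24

Kruskal: consider edges lightest-first.
D—F (1): add — endpoints in different components.
B—F (3): add — endpoints in different components.
C—E (3): add — endpoints in different components.
A—E (4): add — endpoints in different components.
F—G (5): add — endpoints in different components.
B—G (7): skip — B and G already connected.
A—G (8): add — endpoints in different components.
MST edges: D—F, B—F, C—E, A—E, F—G, A—G; total weight 1+3+3+4+5+8 = 24.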